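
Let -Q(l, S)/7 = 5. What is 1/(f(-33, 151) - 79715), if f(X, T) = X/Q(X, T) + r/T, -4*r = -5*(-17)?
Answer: -21140/1685158143 ≈ -1.2545e-5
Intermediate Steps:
Q(l, S) = -35 (Q(l, S) = -7*5 = -35)
r = -85/4 (r = -(-5)*(-17)/4 = -¼*85 = -85/4 ≈ -21.250)
f(X, T) = -85/(4*T) - X/35 (f(X, T) = X/(-35) - 85/(4*T) = X*(-1/35) - 85/(4*T) = -X/35 - 85/(4*T) = -85/(4*T) - X/35)
1/(f(-33, 151) - 79715) = 1/((-85/4/151 - 1/35*(-33)) - 79715) = 1/((-85/4*1/151 + 33/35) - 79715) = 1/((-85/604 + 33/35) - 79715) = 1/(16957/21140 - 79715) = 1/(-1685158143/21140) = -21140/1685158143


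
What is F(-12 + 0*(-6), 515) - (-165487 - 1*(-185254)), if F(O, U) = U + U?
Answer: -18737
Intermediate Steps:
F(O, U) = 2*U
F(-12 + 0*(-6), 515) - (-165487 - 1*(-185254)) = 2*515 - (-165487 - 1*(-185254)) = 1030 - (-165487 + 185254) = 1030 - 1*19767 = 1030 - 19767 = -18737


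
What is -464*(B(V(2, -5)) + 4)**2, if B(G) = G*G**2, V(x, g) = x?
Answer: -66816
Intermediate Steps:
B(G) = G**3
-464*(B(V(2, -5)) + 4)**2 = -464*(2**3 + 4)**2 = -464*(8 + 4)**2 = -464*12**2 = -464*144 = -66816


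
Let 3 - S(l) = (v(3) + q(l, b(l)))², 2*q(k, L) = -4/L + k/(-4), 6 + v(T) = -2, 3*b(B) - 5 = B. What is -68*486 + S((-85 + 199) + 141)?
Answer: -9365806009/270400 ≈ -34637.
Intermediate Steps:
b(B) = 5/3 + B/3
v(T) = -8 (v(T) = -6 - 2 = -8)
q(k, L) = -2/L - k/8 (q(k, L) = (-4/L + k/(-4))/2 = (-4/L + k*(-¼))/2 = (-4/L - k/4)/2 = -2/L - k/8)
S(l) = 3 - (-8 - 2/(5/3 + l/3) - l/8)² (S(l) = 3 - (-8 + (-2/(5/3 + l/3) - l/8))² = 3 - (-8 - 2/(5/3 + l/3) - l/8)²)
-68*486 + S((-85 + 199) + 141) = -68*486 + (3 - (368 + ((-85 + 199) + 141)² + 69*((-85 + 199) + 141))²/(64*(5 + ((-85 + 199) + 141))²)) = -33048 + (3 - (368 + (114 + 141)² + 69*(114 + 141))²/(64*(5 + (114 + 141))²)) = -33048 + (3 - (368 + 255² + 69*255)²/(64*(5 + 255)²)) = -33048 + (3 - 1/64*(368 + 65025 + 17595)²/260²) = -33048 + (3 - 1/64*1/67600*82988²) = -33048 + (3 - 1/64*1/67600*6887008144) = -33048 + (3 - 430438009/270400) = -33048 - 429626809/270400 = -9365806009/270400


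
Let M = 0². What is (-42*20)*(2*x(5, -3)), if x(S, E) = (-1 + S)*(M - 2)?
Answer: 13440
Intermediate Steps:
M = 0
x(S, E) = 2 - 2*S (x(S, E) = (-1 + S)*(0 - 2) = (-1 + S)*(-2) = 2 - 2*S)
(-42*20)*(2*x(5, -3)) = (-42*20)*(2*(2 - 2*5)) = -1680*(2 - 10) = -1680*(-8) = -840*(-16) = 13440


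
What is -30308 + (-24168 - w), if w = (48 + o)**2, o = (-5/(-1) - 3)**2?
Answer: -57180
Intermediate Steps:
o = 4 (o = (-5*(-1) - 3)**2 = (5 - 3)**2 = 2**2 = 4)
w = 2704 (w = (48 + 4)**2 = 52**2 = 2704)
-30308 + (-24168 - w) = -30308 + (-24168 - 1*2704) = -30308 + (-24168 - 2704) = -30308 - 26872 = -57180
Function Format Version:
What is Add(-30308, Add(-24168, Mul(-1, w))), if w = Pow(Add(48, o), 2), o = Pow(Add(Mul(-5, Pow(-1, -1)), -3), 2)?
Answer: -57180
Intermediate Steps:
o = 4 (o = Pow(Add(Mul(-5, -1), -3), 2) = Pow(Add(5, -3), 2) = Pow(2, 2) = 4)
w = 2704 (w = Pow(Add(48, 4), 2) = Pow(52, 2) = 2704)
Add(-30308, Add(-24168, Mul(-1, w))) = Add(-30308, Add(-24168, Mul(-1, 2704))) = Add(-30308, Add(-24168, -2704)) = Add(-30308, -26872) = -57180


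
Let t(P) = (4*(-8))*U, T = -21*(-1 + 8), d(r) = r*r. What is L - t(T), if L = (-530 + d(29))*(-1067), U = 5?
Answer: -331677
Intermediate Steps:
d(r) = r²
T = -147 (T = -21*7 = -147)
L = -331837 (L = (-530 + 29²)*(-1067) = (-530 + 841)*(-1067) = 311*(-1067) = -331837)
t(P) = -160 (t(P) = (4*(-8))*5 = -32*5 = -160)
L - t(T) = -331837 - 1*(-160) = -331837 + 160 = -331677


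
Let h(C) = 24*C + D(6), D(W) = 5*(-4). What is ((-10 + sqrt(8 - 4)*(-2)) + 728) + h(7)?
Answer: 862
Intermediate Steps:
D(W) = -20
h(C) = -20 + 24*C (h(C) = 24*C - 20 = -20 + 24*C)
((-10 + sqrt(8 - 4)*(-2)) + 728) + h(7) = ((-10 + sqrt(8 - 4)*(-2)) + 728) + (-20 + 24*7) = ((-10 + sqrt(4)*(-2)) + 728) + (-20 + 168) = ((-10 + 2*(-2)) + 728) + 148 = ((-10 - 4) + 728) + 148 = (-14 + 728) + 148 = 714 + 148 = 862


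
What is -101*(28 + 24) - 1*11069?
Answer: -16321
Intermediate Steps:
-101*(28 + 24) - 1*11069 = -101*52 - 11069 = -5252 - 11069 = -16321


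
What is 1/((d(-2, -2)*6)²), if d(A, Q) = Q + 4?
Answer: 1/144 ≈ 0.0069444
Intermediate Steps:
d(A, Q) = 4 + Q
1/((d(-2, -2)*6)²) = 1/(((4 - 2)*6)²) = 1/((2*6)²) = 1/(12²) = 1/144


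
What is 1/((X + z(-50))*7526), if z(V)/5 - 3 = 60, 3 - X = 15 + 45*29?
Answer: -1/7541052 ≈ -1.3261e-7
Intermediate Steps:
X = -1317 (X = 3 - (15 + 45*29) = 3 - (15 + 1305) = 3 - 1*1320 = 3 - 1320 = -1317)
z(V) = 315 (z(V) = 15 + 5*60 = 15 + 300 = 315)
1/((X + z(-50))*7526) = 1/((-1317 + 315)*7526) = (1/7526)/(-1002) = -1/1002*1/7526 = -1/7541052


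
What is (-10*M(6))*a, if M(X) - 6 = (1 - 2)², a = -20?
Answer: 1400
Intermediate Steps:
M(X) = 7 (M(X) = 6 + (1 - 2)² = 6 + (-1)² = 6 + 1 = 7)
(-10*M(6))*a = -10*7*(-20) = -70*(-20) = 1400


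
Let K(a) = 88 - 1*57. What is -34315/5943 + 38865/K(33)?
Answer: 229910930/184233 ≈ 1247.9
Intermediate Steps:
K(a) = 31 (K(a) = 88 - 57 = 31)
-34315/5943 + 38865/K(33) = -34315/5943 + 38865/31 = 229910930/184233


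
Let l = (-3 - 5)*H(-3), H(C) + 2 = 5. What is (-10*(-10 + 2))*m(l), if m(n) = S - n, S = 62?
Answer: 6880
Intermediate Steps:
H(C) = 3 (H(C) = -2 + 5 = 3)
l = -24 (l = (-3 - 5)*3 = -8*3 = -24)
m(n) = 62 - n
(-10*(-10 + 2))*m(l) = (-10*(-10 + 2))*(62 - 1*(-24)) = (-10*(-8))*(62 + 24) = 80*86 = 6880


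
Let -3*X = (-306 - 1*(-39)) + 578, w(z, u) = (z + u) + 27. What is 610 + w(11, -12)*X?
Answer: -6256/3 ≈ -2085.3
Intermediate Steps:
w(z, u) = 27 + u + z (w(z, u) = (u + z) + 27 = 27 + u + z)
X = -311/3 (X = -((-306 - 1*(-39)) + 578)/3 = -((-306 + 39) + 578)/3 = -(-267 + 578)/3 = -1/3*311 = -311/3 ≈ -103.67)
610 + w(11, -12)*X = 610 + (27 - 12 + 11)*(-311/3) = 610 + 26*(-311/3) = 610 - 8086/3 = -6256/3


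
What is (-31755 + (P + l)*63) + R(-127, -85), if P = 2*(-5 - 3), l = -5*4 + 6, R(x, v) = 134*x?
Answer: -50663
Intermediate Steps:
l = -14 (l = -20 + 6 = -14)
P = -16 (P = 2*(-8) = -16)
(-31755 + (P + l)*63) + R(-127, -85) = (-31755 + (-16 - 14)*63) + 134*(-127) = (-31755 - 30*63) - 17018 = (-31755 - 1890) - 17018 = -33645 - 17018 = -50663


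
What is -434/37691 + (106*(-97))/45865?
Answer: -407444272/1728697715 ≈ -0.23569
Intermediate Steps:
-434/37691 + (106*(-97))/45865 = -434*1/37691 - 10282*1/45865 = -434/37691 - 10282/45865 = -407444272/1728697715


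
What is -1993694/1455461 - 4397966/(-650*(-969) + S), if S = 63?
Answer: -7656921760948/916813804893 ≈ -8.3517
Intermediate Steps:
-1993694/1455461 - 4397966/(-650*(-969) + S) = -1993694/1455461 - 4397966/(-650*(-969) + 63) = -1993694*1/1455461 - 4397966/(629850 + 63) = -1993694/1455461 - 4397966/629913 = -7656921760948/916813804893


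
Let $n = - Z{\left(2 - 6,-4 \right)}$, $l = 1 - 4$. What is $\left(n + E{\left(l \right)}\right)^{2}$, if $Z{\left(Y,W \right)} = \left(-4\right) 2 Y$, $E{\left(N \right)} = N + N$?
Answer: $1444$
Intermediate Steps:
$l = -3$ ($l = 1 - 4 = -3$)
$E{\left(N \right)} = 2 N$
$Z{\left(Y,W \right)} = - 8 Y$
$n = -32$ ($n = - \left(-8\right) \left(2 - 6\right) = - \left(-8\right) \left(-4\right) = \left(-1\right) 32 = -32$)
$\left(n + E{\left(l \right)}\right)^{2} = \left(-32 + 2 \left(-3\right)\right)^{2} = \left(-32 - 6\right)^{2} = \left(-38\right)^{2} = 1444$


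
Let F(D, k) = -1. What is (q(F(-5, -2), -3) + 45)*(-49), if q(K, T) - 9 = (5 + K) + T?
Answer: -2695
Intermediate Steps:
q(K, T) = 14 + K + T (q(K, T) = 9 + ((5 + K) + T) = 9 + (5 + K + T) = 14 + K + T)
(q(F(-5, -2), -3) + 45)*(-49) = ((14 - 1 - 3) + 45)*(-49) = (10 + 45)*(-49) = 55*(-49) = -2695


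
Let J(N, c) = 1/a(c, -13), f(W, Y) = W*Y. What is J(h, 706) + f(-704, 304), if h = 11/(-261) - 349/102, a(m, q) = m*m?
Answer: -106673278975/498436 ≈ -2.1402e+5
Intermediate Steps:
a(m, q) = m²
h = -30737/8874 (h = 11*(-1/261) - 349*1/102 = -11/261 - 349/102 = -30737/8874 ≈ -3.4637)
J(N, c) = c⁻² (J(N, c) = 1/(c²) = c⁻²)
J(h, 706) + f(-704, 304) = 706⁻² - 704*304 = 1/498436 - 214016 = -106673278975/498436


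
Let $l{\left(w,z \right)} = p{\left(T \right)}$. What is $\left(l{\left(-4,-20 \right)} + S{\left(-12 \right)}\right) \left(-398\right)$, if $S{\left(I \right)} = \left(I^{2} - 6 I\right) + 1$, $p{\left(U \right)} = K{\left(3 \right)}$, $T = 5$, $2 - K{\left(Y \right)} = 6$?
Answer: $-84774$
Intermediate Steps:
$K{\left(Y \right)} = -4$ ($K{\left(Y \right)} = 2 - 6 = -4$)
$p{\left(U \right)} = -4$
$l{\left(w,z \right)} = -4$
$S{\left(I \right)} = 1 + I^{2} - 6 I$
$\left(l{\left(-4,-20 \right)} + S{\left(-12 \right)}\right) \left(-398\right) = \left(-4 + \left(1 + \left(-12\right)^{2} - -72\right)\right) \left(-398\right) = \left(-4 + \left(1 + 144 + 72\right)\right) \left(-398\right) = \left(-4 + 217\right) \left(-398\right) = 213 \left(-398\right) = -84774$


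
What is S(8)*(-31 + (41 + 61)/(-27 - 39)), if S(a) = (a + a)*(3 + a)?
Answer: -5728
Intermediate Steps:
S(a) = 2*a*(3 + a) (S(a) = (2*a)*(3 + a) = 2*a*(3 + a))
S(8)*(-31 + (41 + 61)/(-27 - 39)) = (2*8*(3 + 8))*(-31 + (41 + 61)/(-27 - 39)) = (2*8*11)*(-31 + 102/(-66)) = 176*(-31 + 102*(-1/66)) = 176*(-31 - 17/11) = 176*(-358/11) = -5728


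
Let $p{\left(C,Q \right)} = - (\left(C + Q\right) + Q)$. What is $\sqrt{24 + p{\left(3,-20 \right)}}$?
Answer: $\sqrt{61} \approx 7.8102$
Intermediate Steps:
$p{\left(C,Q \right)} = - C - 2 Q$ ($p{\left(C,Q \right)} = - (C + 2 Q) = - C - 2 Q$)
$\sqrt{24 + p{\left(3,-20 \right)}} = \sqrt{24 - -37} = \sqrt{24 + \left(-3 + 40\right)} = \sqrt{24 + 37} = \sqrt{61}$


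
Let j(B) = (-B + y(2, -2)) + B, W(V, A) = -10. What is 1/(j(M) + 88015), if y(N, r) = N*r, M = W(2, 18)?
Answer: 1/88011 ≈ 1.1362e-5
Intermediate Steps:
M = -10
j(B) = -4 (j(B) = (-B + 2*(-2)) + B = (-B - 4) + B = (-4 - B) + B = -4)
1/(j(M) + 88015) = 1/(-4 + 88015) = 1/88011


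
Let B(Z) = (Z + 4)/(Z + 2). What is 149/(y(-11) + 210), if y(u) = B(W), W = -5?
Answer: 447/631 ≈ 0.70840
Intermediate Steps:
B(Z) = (4 + Z)/(2 + Z)
y(u) = 1/3 (y(u) = (4 - 5)/(2 - 5) = -1/(-3) = -1/3*(-1) = 1/3)
149/(y(-11) + 210) = 149/(1/3 + 210) = 149/(631/3) = 149*(3/631) = 447/631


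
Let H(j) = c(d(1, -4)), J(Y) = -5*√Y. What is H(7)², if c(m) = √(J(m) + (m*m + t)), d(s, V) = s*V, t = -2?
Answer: 14 - 10*I ≈ 14.0 - 10.0*I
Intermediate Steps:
d(s, V) = V*s
c(m) = √(-2 + m² - 5*√m) (c(m) = √(-5*√m + (m*m - 2)) = √(-5*√m + (m² - 2)) = √(-5*√m + (-2 + m²)) = √(-2 + m² - 5*√m))
H(j) = √(14 - 10*I) (H(j) = √(-2 + (-4*1)² - 5*2*I) = √(-2 + (-4)² - 10*I) = √(-2 + 16 - 10*I) = √(14 - 10*I))
H(7)² = (√(14 - 10*I))² = 14 - 10*I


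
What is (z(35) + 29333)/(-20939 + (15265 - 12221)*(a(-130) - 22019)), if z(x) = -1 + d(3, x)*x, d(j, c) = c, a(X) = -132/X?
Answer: -1986205/4357839471 ≈ -0.00045578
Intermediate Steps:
z(x) = -1 + x² (z(x) = -1 + x*x = -1 + x²)
(z(35) + 29333)/(-20939 + (15265 - 12221)*(a(-130) - 22019)) = ((-1 + 35²) + 29333)/(-20939 + (15265 - 12221)*(-132/(-130) - 22019)) = ((-1 + 1225) + 29333)/(-20939 + 3044*(-132*(-1/130) - 22019)) = (1224 + 29333)/(-20939 + 3044*(66/65 - 22019)) = 30557/(-20939 + 3044*(-1431169/65)) = 30557/(-20939 - 4356478436/65) = 30557/(-4357839471/65) = 30557*(-65/4357839471) = -1986205/4357839471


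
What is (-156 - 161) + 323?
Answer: 6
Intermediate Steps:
(-156 - 161) + 323 = -317 + 323 = 6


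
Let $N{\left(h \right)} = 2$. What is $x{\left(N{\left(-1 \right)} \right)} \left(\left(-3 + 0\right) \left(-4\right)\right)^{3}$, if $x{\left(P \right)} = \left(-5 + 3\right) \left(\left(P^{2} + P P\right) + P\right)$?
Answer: $-34560$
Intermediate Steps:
$x{\left(P \right)} = - 4 P^{2} - 2 P$ ($x{\left(P \right)} = - 2 \left(\left(P^{2} + P^{2}\right) + P\right) = - 2 \left(2 P^{2} + P\right) = - 2 \left(P + 2 P^{2}\right) = - 4 P^{2} - 2 P$)
$x{\left(N{\left(-1 \right)} \right)} \left(\left(-3 + 0\right) \left(-4\right)\right)^{3} = \left(-2\right) 2 \left(1 + 2 \cdot 2\right) \left(\left(-3 + 0\right) \left(-4\right)\right)^{3} = \left(-2\right) 2 \left(1 + 4\right) \left(\left(-3\right) \left(-4\right)\right)^{3} = \left(-2\right) 2 \cdot 5 \cdot 12^{3} = \left(-20\right) 1728 = -34560$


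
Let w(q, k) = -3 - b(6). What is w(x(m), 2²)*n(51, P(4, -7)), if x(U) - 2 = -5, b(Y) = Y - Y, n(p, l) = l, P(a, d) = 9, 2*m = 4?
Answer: -27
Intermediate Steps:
m = 2 (m = (½)*4 = 2)
b(Y) = 0
x(U) = -3 (x(U) = 2 - 5 = -3)
w(q, k) = -3 (w(q, k) = -3 - 1*0 = -3 + 0 = -3)
w(x(m), 2²)*n(51, P(4, -7)) = -3*9 = -27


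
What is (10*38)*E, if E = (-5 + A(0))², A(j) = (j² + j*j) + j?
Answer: 9500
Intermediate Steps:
A(j) = j + 2*j² (A(j) = (j² + j²) + j = 2*j² + j = j + 2*j²)
E = 25 (E = (-5 + 0*(1 + 2*0))² = (-5 + 0*(1 + 0))² = (-5 + 0*1)² = (-5 + 0)² = (-5)² = 25)
(10*38)*E = (10*38)*25 = 380*25 = 9500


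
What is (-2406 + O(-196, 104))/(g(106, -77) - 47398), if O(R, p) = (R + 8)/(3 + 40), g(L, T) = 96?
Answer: 51823/1016993 ≈ 0.050957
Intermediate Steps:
O(R, p) = 8/43 + R/43 (O(R, p) = (8 + R)/43 = (8 + R)*(1/43) = 8/43 + R/43)
(-2406 + O(-196, 104))/(g(106, -77) - 47398) = (-2406 + (8/43 + (1/43)*(-196)))/(96 - 47398) = (-2406 + (8/43 - 196/43))/(-47302) = (-2406 - 188/43)*(-1/47302) = -103646/43*(-1/47302) = 51823/1016993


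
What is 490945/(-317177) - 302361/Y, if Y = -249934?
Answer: -3828841819/11324759474 ≈ -0.33809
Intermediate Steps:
490945/(-317177) - 302361/Y = 490945/(-317177) - 302361/(-249934) = 490945*(-1/317177) - 302361*(-1/249934) = -70135/45311 + 302361/249934 = -3828841819/11324759474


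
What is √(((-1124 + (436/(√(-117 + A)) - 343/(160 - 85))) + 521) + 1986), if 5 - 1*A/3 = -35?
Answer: √(310146 + 32700*√3)/15 ≈ 40.375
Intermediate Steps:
A = 120 (A = 15 - 3*(-35) = 15 + 105 = 120)
√(((-1124 + (436/(√(-117 + A)) - 343/(160 - 85))) + 521) + 1986) = √(((-1124 + (436/(√(-117 + 120)) - 343/(160 - 85))) + 521) + 1986) = √(((-1124 + (436/(√3) - 343/75)) + 521) + 1986) = √(((-1124 + (436*(√3/3) - 343*1/75)) + 521) + 1986) = √(((-1124 + (436*√3/3 - 343/75)) + 521) + 1986) = √(((-1124 + (-343/75 + 436*√3/3)) + 521) + 1986) = √(((-84643/75 + 436*√3/3) + 521) + 1986) = √((-45568/75 + 436*√3/3) + 1986) = √(103382/75 + 436*√3/3)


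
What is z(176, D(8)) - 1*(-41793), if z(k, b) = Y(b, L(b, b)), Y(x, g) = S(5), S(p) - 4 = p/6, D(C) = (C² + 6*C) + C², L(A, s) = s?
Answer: 250787/6 ≈ 41798.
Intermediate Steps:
D(C) = 2*C² + 6*C
S(p) = 4 + p/6
Y(x, g) = 29/6 (Y(x, g) = 4 + (⅙)*5 = 4 + ⅚ = 29/6)
z(k, b) = 29/6
z(176, D(8)) - 1*(-41793) = 29/6 - 1*(-41793) = 29/6 + 41793 = 250787/6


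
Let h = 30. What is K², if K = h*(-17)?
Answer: 260100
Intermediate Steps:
K = -510 (K = 30*(-17) = -510)
K² = (-510)² = 260100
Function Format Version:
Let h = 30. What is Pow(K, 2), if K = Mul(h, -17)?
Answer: 260100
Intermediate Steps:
K = -510 (K = Mul(30, -17) = -510)
Pow(K, 2) = Pow(-510, 2) = 260100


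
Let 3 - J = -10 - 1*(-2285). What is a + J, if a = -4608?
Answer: -6880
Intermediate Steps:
J = -2272 (J = 3 - (-10 - 1*(-2285)) = 3 - (-10 + 2285) = 3 - 1*2275 = 3 - 2275 = -2272)
a + J = -4608 - 2272 = -6880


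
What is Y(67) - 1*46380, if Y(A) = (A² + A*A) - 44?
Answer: -37446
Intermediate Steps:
Y(A) = -44 + 2*A² (Y(A) = (A² + A²) - 44 = 2*A² - 44 = -44 + 2*A²)
Y(67) - 1*46380 = (-44 + 2*67²) - 1*46380 = (-44 + 2*4489) - 46380 = (-44 + 8978) - 46380 = 8934 - 46380 = -37446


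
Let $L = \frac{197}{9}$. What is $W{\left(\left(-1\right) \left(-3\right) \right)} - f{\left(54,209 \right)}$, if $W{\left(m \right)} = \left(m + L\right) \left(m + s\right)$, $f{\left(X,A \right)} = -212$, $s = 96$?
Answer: $2676$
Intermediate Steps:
$L = \frac{197}{9}$ ($L = 197 \cdot \frac{1}{9} = \frac{197}{9} \approx 21.889$)
$W{\left(m \right)} = \left(96 + m\right) \left(\frac{197}{9} + m\right)$ ($W{\left(m \right)} = \left(m + \frac{197}{9}\right) \left(m + 96\right) = \left(\frac{197}{9} + m\right) \left(96 + m\right) = \left(96 + m\right) \left(\frac{197}{9} + m\right)$)
$W{\left(\left(-1\right) \left(-3\right) \right)} - f{\left(54,209 \right)} = \left(\frac{6304}{3} + \left(\left(-1\right) \left(-3\right)\right)^{2} + \frac{1061 \left(\left(-1\right) \left(-3\right)\right)}{9}\right) - -212 = \left(\frac{6304}{3} + 3^{2} + \frac{1061}{9} \cdot 3\right) + 212 = \left(\frac{6304}{3} + 9 + \frac{1061}{3}\right) + 212 = 2464 + 212 = 2676$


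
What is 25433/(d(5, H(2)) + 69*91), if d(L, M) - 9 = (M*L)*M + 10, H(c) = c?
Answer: 25433/6318 ≈ 4.0255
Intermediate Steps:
d(L, M) = 19 + L*M² (d(L, M) = 9 + ((M*L)*M + 10) = 9 + ((L*M)*M + 10) = 9 + (L*M² + 10) = 9 + (10 + L*M²) = 19 + L*M²)
25433/(d(5, H(2)) + 69*91) = 25433/((19 + 5*2²) + 69*91) = 25433/((19 + 5*4) + 6279) = 25433/((19 + 20) + 6279) = 25433/(39 + 6279) = 25433/6318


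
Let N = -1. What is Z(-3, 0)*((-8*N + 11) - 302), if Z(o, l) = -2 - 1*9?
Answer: 3113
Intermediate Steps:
Z(o, l) = -11 (Z(o, l) = -2 - 9 = -11)
Z(-3, 0)*((-8*N + 11) - 302) = -11*((-8*(-1) + 11) - 302) = -11*((8 + 11) - 302) = -11*(19 - 302) = -11*(-283) = 3113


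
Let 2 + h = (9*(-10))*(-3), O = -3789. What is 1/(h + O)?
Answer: -1/3521 ≈ -0.00028401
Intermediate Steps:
h = 268 (h = -2 + (9*(-10))*(-3) = -2 - 90*(-3) = -2 + 270 = 268)
1/(h + O) = 1/(268 - 3789) = 1/(-3521) = -1/3521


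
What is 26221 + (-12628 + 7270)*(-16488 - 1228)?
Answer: 94948549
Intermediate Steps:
26221 + (-12628 + 7270)*(-16488 - 1228) = 26221 - 5358*(-17716) = 26221 + 94922328 = 94948549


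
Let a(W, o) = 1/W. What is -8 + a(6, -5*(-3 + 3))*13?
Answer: -35/6 ≈ -5.8333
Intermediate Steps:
-8 + a(6, -5*(-3 + 3))*13 = -8 + 13/6 = -35/6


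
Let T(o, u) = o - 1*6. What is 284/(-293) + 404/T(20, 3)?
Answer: 57198/2051 ≈ 27.888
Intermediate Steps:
T(o, u) = -6 + o (T(o, u) = o - 6 = -6 + o)
284/(-293) + 404/T(20, 3) = 284/(-293) + 404/(-6 + 20) = 284*(-1/293) + 404/14 = -284/293 + 404*(1/14) = -284/293 + 202/7 = 57198/2051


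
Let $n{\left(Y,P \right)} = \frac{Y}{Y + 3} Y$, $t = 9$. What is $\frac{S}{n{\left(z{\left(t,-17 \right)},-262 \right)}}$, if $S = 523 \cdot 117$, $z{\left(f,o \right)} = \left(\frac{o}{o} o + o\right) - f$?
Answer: $- \frac{2447640}{1849} \approx -1323.8$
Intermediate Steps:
$z{\left(f,o \right)} = - f + 2 o$ ($z{\left(f,o \right)} = \left(1 o + o\right) - f = \left(o + o\right) - f = 2 o - f = - f + 2 o$)
$S = 61191$
$n{\left(Y,P \right)} = \frac{Y^{2}}{3 + Y}$ ($n{\left(Y,P \right)} = \frac{Y}{3 + Y} Y = \frac{Y^{2}}{3 + Y}$)
$\frac{S}{n{\left(z{\left(t,-17 \right)},-262 \right)}} = \frac{61191}{\left(\left(-1\right) 9 + 2 \left(-17\right)\right)^{2} \frac{1}{3 + \left(\left(-1\right) 9 + 2 \left(-17\right)\right)}} = \frac{61191}{\left(-9 - 34\right)^{2} \frac{1}{3 - 43}} = \frac{61191}{\left(-43\right)^{2} \frac{1}{3 - 43}} = \frac{61191}{1849 \frac{1}{-40}} = \frac{61191}{1849 \left(- \frac{1}{40}\right)} = \frac{61191}{- \frac{1849}{40}} = 61191 \left(- \frac{40}{1849}\right) = - \frac{2447640}{1849}$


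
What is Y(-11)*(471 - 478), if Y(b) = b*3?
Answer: 231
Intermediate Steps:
Y(b) = 3*b
Y(-11)*(471 - 478) = (3*(-11))*(471 - 478) = -33*(-7) = 231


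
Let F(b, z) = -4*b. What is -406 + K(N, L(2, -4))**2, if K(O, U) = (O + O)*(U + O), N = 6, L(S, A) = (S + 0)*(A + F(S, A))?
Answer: 46250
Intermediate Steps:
L(S, A) = S*(A - 4*S) (L(S, A) = (S + 0)*(A - 4*S) = S*(A - 4*S))
K(O, U) = 2*O*(O + U) (K(O, U) = (2*O)*(O + U) = 2*O*(O + U))
-406 + K(N, L(2, -4))**2 = -406 + (2*6*(6 + 2*(-4 - 4*2)))**2 = -406 + (2*6*(6 + 2*(-4 - 8)))**2 = -406 + (2*6*(6 + 2*(-12)))**2 = -406 + (2*6*(6 - 24))**2 = -406 + (2*6*(-18))**2 = -406 + (-216)**2 = -406 + 46656 = 46250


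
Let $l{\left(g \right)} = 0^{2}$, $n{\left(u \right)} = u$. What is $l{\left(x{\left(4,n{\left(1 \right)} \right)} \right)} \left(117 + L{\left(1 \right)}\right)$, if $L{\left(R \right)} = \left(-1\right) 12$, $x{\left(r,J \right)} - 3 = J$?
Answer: $0$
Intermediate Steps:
$x{\left(r,J \right)} = 3 + J$
$l{\left(g \right)} = 0$
$L{\left(R \right)} = -12$
$l{\left(x{\left(4,n{\left(1 \right)} \right)} \right)} \left(117 + L{\left(1 \right)}\right) = 0 \left(117 - 12\right) = 0 \cdot 105 = 0$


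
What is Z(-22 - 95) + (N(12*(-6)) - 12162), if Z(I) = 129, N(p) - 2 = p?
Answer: -12103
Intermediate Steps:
N(p) = 2 + p
Z(-22 - 95) + (N(12*(-6)) - 12162) = 129 + ((2 + 12*(-6)) - 12162) = 129 + ((2 - 72) - 12162) = 129 + (-70 - 12162) = 129 - 12232 = -12103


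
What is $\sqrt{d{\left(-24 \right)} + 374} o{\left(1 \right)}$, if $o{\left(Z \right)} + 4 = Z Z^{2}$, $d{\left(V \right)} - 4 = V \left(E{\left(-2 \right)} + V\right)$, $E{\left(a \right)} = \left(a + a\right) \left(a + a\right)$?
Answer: $- 3 \sqrt{570} \approx -71.624$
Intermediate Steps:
$E{\left(a \right)} = 4 a^{2}$ ($E{\left(a \right)} = 2 a 2 a = 4 a^{2}$)
$d{\left(V \right)} = 4 + V \left(16 + V\right)$ ($d{\left(V \right)} = 4 + V \left(4 \left(-2\right)^{2} + V\right) = 4 + V \left(4 \cdot 4 + V\right) = 4 + V \left(16 + V\right)$)
$o{\left(Z \right)} = -4 + Z^{3}$ ($o{\left(Z \right)} = -4 + Z Z^{2} = -4 + Z^{3}$)
$\sqrt{d{\left(-24 \right)} + 374} o{\left(1 \right)} = \sqrt{\left(4 + \left(-24\right)^{2} + 16 \left(-24\right)\right) + 374} \left(-4 + 1^{3}\right) = \sqrt{\left(4 + 576 - 384\right) + 374} \left(-4 + 1\right) = \sqrt{196 + 374} \left(-3\right) = \sqrt{570} \left(-3\right) = - 3 \sqrt{570}$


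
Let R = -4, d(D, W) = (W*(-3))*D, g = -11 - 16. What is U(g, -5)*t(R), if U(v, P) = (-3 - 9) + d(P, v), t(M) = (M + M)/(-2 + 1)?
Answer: -3336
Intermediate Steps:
g = -27
d(D, W) = -3*D*W (d(D, W) = (-3*W)*D = -3*D*W)
t(M) = -2*M (t(M) = (2*M)/(-1) = (2*M)*(-1) = -2*M)
U(v, P) = -12 - 3*P*v (U(v, P) = (-3 - 9) - 3*P*v = -12 - 3*P*v)
U(g, -5)*t(R) = (-12 - 3*(-5)*(-27))*(-2*(-4)) = (-12 - 405)*8 = -417*8 = -3336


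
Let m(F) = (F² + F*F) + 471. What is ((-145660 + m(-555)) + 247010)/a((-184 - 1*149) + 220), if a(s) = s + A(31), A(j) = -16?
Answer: -717871/129 ≈ -5564.9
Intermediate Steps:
m(F) = 471 + 2*F² (m(F) = (F² + F²) + 471 = 2*F² + 471 = 471 + 2*F²)
a(s) = -16 + s (a(s) = s - 16 = -16 + s)
((-145660 + m(-555)) + 247010)/a((-184 - 1*149) + 220) = ((-145660 + (471 + 2*(-555)²)) + 247010)/(-16 + ((-184 - 1*149) + 220)) = ((-145660 + (471 + 2*308025)) + 247010)/(-16 + ((-184 - 149) + 220)) = ((-145660 + (471 + 616050)) + 247010)/(-16 + (-333 + 220)) = ((-145660 + 616521) + 247010)/(-16 - 113) = (470861 + 247010)/(-129) = 717871*(-1/129) = -717871/129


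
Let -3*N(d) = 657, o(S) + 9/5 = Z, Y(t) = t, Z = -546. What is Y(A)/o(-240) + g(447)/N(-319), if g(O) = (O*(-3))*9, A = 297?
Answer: 330624/6059 ≈ 54.567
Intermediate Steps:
o(S) = -2739/5 (o(S) = -9/5 - 546 = -2739/5)
g(O) = -27*O (g(O) = -3*O*9 = -27*O)
N(d) = -219 (N(d) = -⅓*657 = -219)
Y(A)/o(-240) + g(447)/N(-319) = 297/(-2739/5) - 27*447/(-219) = 297*(-5/2739) - 12069*(-1/219) = -45/83 + 4023/73 = 330624/6059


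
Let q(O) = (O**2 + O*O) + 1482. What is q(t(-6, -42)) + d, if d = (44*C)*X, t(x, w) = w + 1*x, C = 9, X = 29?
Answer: 17574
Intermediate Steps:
t(x, w) = w + x
d = 11484 (d = (44*9)*29 = 396*29 = 11484)
q(O) = 1482 + 2*O**2 (q(O) = (O**2 + O**2) + 1482 = 2*O**2 + 1482 = 1482 + 2*O**2)
q(t(-6, -42)) + d = (1482 + 2*(-42 - 6)**2) + 11484 = (1482 + 2*(-48)**2) + 11484 = (1482 + 2*2304) + 11484 = (1482 + 4608) + 11484 = 6090 + 11484 = 17574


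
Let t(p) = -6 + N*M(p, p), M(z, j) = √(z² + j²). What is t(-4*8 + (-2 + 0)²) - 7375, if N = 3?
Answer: -7381 + 84*√2 ≈ -7262.2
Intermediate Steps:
M(z, j) = √(j² + z²)
t(p) = -6 + 3*√2*√(p²) (t(p) = -6 + 3*√(p² + p²) = -6 + 3*√(2*p²) = -6 + 3*(√2*√(p²)) = -6 + 3*√2*√(p²))
t(-4*8 + (-2 + 0)²) - 7375 = (-6 + 3*√2*√((-4*8 + (-2 + 0)²)²)) - 7375 = (-6 + 3*√2*√((-32 + (-2)²)²)) - 7375 = (-6 + 3*√2*√((-32 + 4)²)) - 7375 = (-6 + 3*√2*√((-28)²)) - 7375 = (-6 + 3*√2*√784) - 7375 = (-6 + 3*√2*28) - 7375 = (-6 + 84*√2) - 7375 = -7381 + 84*√2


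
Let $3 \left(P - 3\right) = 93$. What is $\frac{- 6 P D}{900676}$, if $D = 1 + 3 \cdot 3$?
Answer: $- \frac{510}{225169} \approx -0.002265$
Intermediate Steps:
$P = 34$ ($P = 3 + \frac{1}{3} \cdot 93 = 3 + 31 = 34$)
$D = 10$ ($D = 1 + 9 = 10$)
$\frac{- 6 P D}{900676} = \frac{\left(-6\right) 34 \cdot 10}{900676} = \left(-204\right) 10 \cdot \frac{1}{900676} = \left(-2040\right) \frac{1}{900676} = - \frac{510}{225169}$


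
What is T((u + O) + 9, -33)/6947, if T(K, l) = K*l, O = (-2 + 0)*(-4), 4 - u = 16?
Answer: -165/6947 ≈ -0.023751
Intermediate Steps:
u = -12 (u = 4 - 1*16 = 4 - 16 = -12)
O = 8 (O = -2*(-4) = 8)
T((u + O) + 9, -33)/6947 = (((-12 + 8) + 9)*(-33))/6947 = ((-4 + 9)*(-33))*(1/6947) = (5*(-33))*(1/6947) = -165*1/6947 = -165/6947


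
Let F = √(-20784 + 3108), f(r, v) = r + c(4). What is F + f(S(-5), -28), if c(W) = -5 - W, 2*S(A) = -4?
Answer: -11 + 6*I*√491 ≈ -11.0 + 132.95*I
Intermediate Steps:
S(A) = -2 (S(A) = (½)*(-4) = -2)
f(r, v) = -9 + r (f(r, v) = r + (-5 - 1*4) = r + (-5 - 4) = r - 9 = -9 + r)
F = 6*I*√491 (F = √(-17676) = 6*I*√491 ≈ 132.95*I)
F + f(S(-5), -28) = 6*I*√491 + (-9 - 2) = 6*I*√491 - 11 = -11 + 6*I*√491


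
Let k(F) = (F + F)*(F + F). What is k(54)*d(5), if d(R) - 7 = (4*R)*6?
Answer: 1481328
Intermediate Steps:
d(R) = 7 + 24*R (d(R) = 7 + (4*R)*6 = 7 + 24*R)
k(F) = 4*F**2 (k(F) = (2*F)*(2*F) = 4*F**2)
k(54)*d(5) = (4*54**2)*(7 + 24*5) = (4*2916)*(7 + 120) = 11664*127 = 1481328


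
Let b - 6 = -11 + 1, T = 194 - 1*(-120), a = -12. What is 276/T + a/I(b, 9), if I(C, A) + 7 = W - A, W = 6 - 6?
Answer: 1023/628 ≈ 1.6290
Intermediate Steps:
W = 0
T = 314 (T = 194 + 120 = 314)
b = -4 (b = 6 + (-11 + 1) = 6 - 10 = -4)
I(C, A) = -7 - A (I(C, A) = -7 + (0 - A) = -7 - A)
276/T + a/I(b, 9) = 276/314 - 12/(-7 - 1*9) = 276*(1/314) - 12/(-7 - 9) = 138/157 - 12/(-16) = 138/157 - 12*(-1/16) = 138/157 + ¾ = 1023/628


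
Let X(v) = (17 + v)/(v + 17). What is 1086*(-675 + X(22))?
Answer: -731964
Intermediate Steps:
X(v) = 1 (X(v) = (17 + v)/(17 + v) = 1)
1086*(-675 + X(22)) = 1086*(-675 + 1) = 1086*(-674) = -731964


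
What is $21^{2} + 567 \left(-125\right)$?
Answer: $-70434$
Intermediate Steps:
$21^{2} + 567 \left(-125\right) = 441 - 70875 = -70434$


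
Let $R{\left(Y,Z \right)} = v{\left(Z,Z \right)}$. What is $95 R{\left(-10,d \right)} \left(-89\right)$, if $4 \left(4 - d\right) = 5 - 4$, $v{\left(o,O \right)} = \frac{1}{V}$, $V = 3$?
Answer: $- \frac{8455}{3} \approx -2818.3$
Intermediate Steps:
$v{\left(o,O \right)} = \frac{1}{3}$
$d = \frac{15}{4}$ ($d = 4 - \frac{5 - 4}{4} = 4 - \frac{1}{4} = \frac{15}{4} \approx 3.75$)
$R{\left(Y,Z \right)} = \frac{1}{3}$
$95 R{\left(-10,d \right)} \left(-89\right) = 95 \cdot \frac{1}{3} \left(-89\right) = \frac{95}{3} \left(-89\right) = - \frac{8455}{3}$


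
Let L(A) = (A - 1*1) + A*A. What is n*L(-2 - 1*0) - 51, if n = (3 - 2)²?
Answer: -50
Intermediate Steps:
n = 1 (n = 1² = 1)
L(A) = -1 + A + A² (L(A) = (A - 1) + A² = (-1 + A) + A² = -1 + A + A²)
n*L(-2 - 1*0) - 51 = 1*(-1 + (-2 - 1*0) + (-2 - 1*0)²) - 51 = 1*(-1 + (-2 + 0) + (-2 + 0)²) - 51 = 1*(-1 - 2 + (-2)²) - 51 = 1*(-1 - 2 + 4) - 51 = 1*1 - 51 = 1 - 51 = -50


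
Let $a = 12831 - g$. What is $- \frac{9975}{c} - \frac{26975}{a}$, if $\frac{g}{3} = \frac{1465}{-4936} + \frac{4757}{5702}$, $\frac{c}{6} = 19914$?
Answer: $- \frac{5239758737002675}{2396875840699308} \approx -2.1861$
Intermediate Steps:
$c = 119484$ ($c = 6 \cdot 19914 = 119484$)
$g = \frac{22690683}{14072536}$ ($g = 3 \left(\frac{1465}{-4936} + \frac{4757}{5702}\right) = 3 \left(1465 \left(- \frac{1}{4936}\right) + 4757 \cdot \frac{1}{5702}\right) = 3 \left(- \frac{1465}{4936} + \frac{4757}{5702}\right) = 3 \cdot \frac{7563561}{14072536} = \frac{22690683}{14072536} \approx 1.6124$)
$a = \frac{180542018733}{14072536}$ ($a = 12831 - \frac{22690683}{14072536} = \frac{180542018733}{14072536} \approx 12829.0$)
$- \frac{9975}{c} - \frac{26975}{a} = - \frac{9975}{119484} - \frac{26975}{\frac{180542018733}{14072536}} = \left(-9975\right) \frac{1}{119484} - \frac{379606658600}{180542018733} = - \frac{3325}{39828} - \frac{379606658600}{180542018733} = - \frac{5239758737002675}{2396875840699308}$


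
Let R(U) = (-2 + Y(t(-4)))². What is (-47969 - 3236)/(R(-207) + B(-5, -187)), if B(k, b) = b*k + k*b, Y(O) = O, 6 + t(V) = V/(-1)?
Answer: -51205/1886 ≈ -27.150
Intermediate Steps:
t(V) = -6 - V (t(V) = -6 + V/(-1) = -6 + V*(-1) = -6 - V)
R(U) = 16 (R(U) = (-2 + (-6 - 1*(-4)))² = (-2 + (-6 + 4))² = (-2 - 2)² = (-4)² = 16)
B(k, b) = 2*b*k (B(k, b) = b*k + b*k = 2*b*k)
(-47969 - 3236)/(R(-207) + B(-5, -187)) = (-47969 - 3236)/(16 + 2*(-187)*(-5)) = -51205/(16 + 1870) = -51205/1886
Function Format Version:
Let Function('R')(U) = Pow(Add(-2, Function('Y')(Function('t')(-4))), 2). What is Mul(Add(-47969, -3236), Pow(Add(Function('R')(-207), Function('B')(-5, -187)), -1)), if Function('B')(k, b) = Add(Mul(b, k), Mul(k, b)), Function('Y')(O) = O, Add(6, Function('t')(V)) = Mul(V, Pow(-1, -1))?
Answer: Rational(-51205, 1886) ≈ -27.150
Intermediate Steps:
Function('t')(V) = Add(-6, Mul(-1, V)) (Function('t')(V) = Add(-6, Mul(V, Pow(-1, -1))) = Add(-6, Mul(V, -1)) = Add(-6, Mul(-1, V)))
Function('R')(U) = 16 (Function('R')(U) = Pow(Add(-2, Add(-6, Mul(-1, -4))), 2) = Pow(Add(-2, Add(-6, 4)), 2) = Pow(Add(-2, -2), 2) = Pow(-4, 2) = 16)
Function('B')(k, b) = Mul(2, b, k) (Function('B')(k, b) = Add(Mul(b, k), Mul(b, k)) = Mul(2, b, k))
Mul(Add(-47969, -3236), Pow(Add(Function('R')(-207), Function('B')(-5, -187)), -1)) = Mul(Add(-47969, -3236), Pow(Add(16, Mul(2, -187, -5)), -1)) = Mul(-51205, Pow(Add(16, 1870), -1)) = Mul(-51205, Pow(1886, -1)) = Mul(-51205, Rational(1, 1886)) = Rational(-51205, 1886)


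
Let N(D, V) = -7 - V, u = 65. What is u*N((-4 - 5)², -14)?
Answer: 455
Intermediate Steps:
u*N((-4 - 5)², -14) = 65*(-7 - 1*(-14)) = 65*(-7 + 14) = 65*7 = 455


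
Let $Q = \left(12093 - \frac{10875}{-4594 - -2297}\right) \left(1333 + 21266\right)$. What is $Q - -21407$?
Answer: $\frac{628041392983}{2297} \approx 2.7342 \cdot 10^{8}$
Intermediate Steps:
$Q = \frac{627992221104}{2297}$ ($Q = \left(12093 - \frac{10875}{-4594 + 2297}\right) 22599 = \left(12093 - \frac{10875}{-2297}\right) 22599 = \left(12093 - - \frac{10875}{2297}\right) 22599 = \left(12093 + \frac{10875}{2297}\right) 22599 = \frac{27788496}{2297} \cdot 22599 = \frac{627992221104}{2297} \approx 2.734 \cdot 10^{8}$)
$Q - -21407 = \frac{627992221104}{2297} - -21407 = \frac{627992221104}{2297} + 21407 = \frac{628041392983}{2297}$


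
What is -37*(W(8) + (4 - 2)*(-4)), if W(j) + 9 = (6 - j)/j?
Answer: 2553/4 ≈ 638.25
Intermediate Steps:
W(j) = -9 + (6 - j)/j
-37*(W(8) + (4 - 2)*(-4)) = -37*((-10 + 6/8) + (4 - 2)*(-4)) = -37*((-10 + 6*(⅛)) + 2*(-4)) = -37*((-10 + ¾) - 8) = -37*(-37/4 - 8) = -37*(-69/4) = 2553/4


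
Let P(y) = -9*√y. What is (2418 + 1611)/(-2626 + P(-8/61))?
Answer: -322694697/210324542 + 36261*I*√122/210324542 ≈ -1.5343 + 0.0019043*I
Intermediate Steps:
(2418 + 1611)/(-2626 + P(-8/61)) = (2418 + 1611)/(-2626 - 9*2*I*√122/61) = 4029/(-2626 - 9*2*I*√122/61) = 4029/(-2626 - 18*I*√122/61)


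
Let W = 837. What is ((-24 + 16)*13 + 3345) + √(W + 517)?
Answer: 3241 + √1354 ≈ 3277.8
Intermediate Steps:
((-24 + 16)*13 + 3345) + √(W + 517) = ((-24 + 16)*13 + 3345) + √(837 + 517) = (-8*13 + 3345) + √1354 = (-104 + 3345) + √1354 = 3241 + √1354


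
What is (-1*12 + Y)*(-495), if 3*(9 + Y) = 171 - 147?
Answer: 6435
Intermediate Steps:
Y = -1 (Y = -9 + (171 - 147)/3 = -9 + (⅓)*24 = -9 + 8 = -1)
(-1*12 + Y)*(-495) = (-1*12 - 1)*(-495) = (-12 - 1)*(-495) = -13*(-495) = 6435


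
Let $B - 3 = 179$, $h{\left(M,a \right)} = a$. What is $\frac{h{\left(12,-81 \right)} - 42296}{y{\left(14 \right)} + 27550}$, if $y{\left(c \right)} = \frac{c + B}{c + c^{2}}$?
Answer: $- \frac{635655}{413264} \approx -1.5381$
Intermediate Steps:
$B = 182$ ($B = 3 + 179 = 182$)
$y{\left(c \right)} = \frac{182 + c}{c + c^{2}}$ ($y{\left(c \right)} = \frac{c + 182}{c + c^{2}} = \frac{182 + c}{c + c^{2}}$)
$\frac{h{\left(12,-81 \right)} - 42296}{y{\left(14 \right)} + 27550} = \frac{-81 - 42296}{\frac{182 + 14}{14 \left(1 + 14\right)} + 27550} = - \frac{42377}{\frac{1}{14} \cdot \frac{1}{15} \cdot 196 + 27550} = - \frac{42377}{\frac{14}{15} + 27550} = - \frac{42377}{\frac{413264}{15}} = \left(-42377\right) \frac{15}{413264} = - \frac{635655}{413264}$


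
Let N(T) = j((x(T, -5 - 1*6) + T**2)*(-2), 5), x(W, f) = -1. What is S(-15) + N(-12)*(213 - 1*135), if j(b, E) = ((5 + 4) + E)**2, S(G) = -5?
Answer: 15283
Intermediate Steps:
j(b, E) = (9 + E)**2
N(T) = 196 (N(T) = (9 + 5)**2 = 14**2 = 196)
S(-15) + N(-12)*(213 - 1*135) = -5 + 196*(213 - 1*135) = -5 + 196*(213 - 135) = -5 + 196*78 = -5 + 15288 = 15283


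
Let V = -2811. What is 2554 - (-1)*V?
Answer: -257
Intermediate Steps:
2554 - (-1)*V = 2554 - (-1)*(-2811) = 2554 - 1*2811 = 2554 - 2811 = -257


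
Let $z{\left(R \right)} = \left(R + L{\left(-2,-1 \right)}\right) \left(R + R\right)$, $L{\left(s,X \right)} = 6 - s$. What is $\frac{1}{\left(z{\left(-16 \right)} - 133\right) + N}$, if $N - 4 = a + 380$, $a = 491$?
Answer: $\frac{1}{998} \approx 0.001002$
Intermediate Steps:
$N = 875$ ($N = 4 + \left(491 + 380\right) = 4 + 871 = 875$)
$z{\left(R \right)} = 2 R \left(8 + R\right)$ ($z{\left(R \right)} = \left(R + \left(6 - -2\right)\right) \left(R + R\right) = \left(R + \left(6 + 2\right)\right) 2 R = \left(R + 8\right) 2 R = \left(8 + R\right) 2 R = 2 R \left(8 + R\right)$)
$\frac{1}{\left(z{\left(-16 \right)} - 133\right) + N} = \frac{1}{\left(2 \left(-16\right) \left(8 - 16\right) - 133\right) + 875} = \frac{1}{\left(2 \left(-16\right) \left(-8\right) - 133\right) + 875} = \frac{1}{\left(256 - 133\right) + 875} = \frac{1}{123 + 875} = \frac{1}{998}$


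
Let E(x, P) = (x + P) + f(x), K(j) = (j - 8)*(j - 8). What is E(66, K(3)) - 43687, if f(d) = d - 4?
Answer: -43534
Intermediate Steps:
f(d) = -4 + d
K(j) = (-8 + j)² (K(j) = (-8 + j)*(-8 + j) = (-8 + j)²)
E(x, P) = -4 + P + 2*x (E(x, P) = (x + P) + (-4 + x) = (P + x) + (-4 + x) = -4 + P + 2*x)
E(66, K(3)) - 43687 = (-4 + (-8 + 3)² + 2*66) - 43687 = (-4 + (-5)² + 132) - 43687 = (-4 + 25 + 132) - 43687 = 153 - 43687 = -43534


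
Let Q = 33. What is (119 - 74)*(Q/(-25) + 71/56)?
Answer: -657/280 ≈ -2.3464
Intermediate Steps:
(119 - 74)*(Q/(-25) + 71/56) = (119 - 74)*(33/(-25) + 71/56) = 45*(33*(-1/25) + 71*(1/56)) = 45*(-33/25 + 71/56) = 45*(-73/1400) = -657/280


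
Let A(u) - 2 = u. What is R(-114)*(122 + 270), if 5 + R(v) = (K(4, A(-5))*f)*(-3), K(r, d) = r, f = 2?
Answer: -11368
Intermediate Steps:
A(u) = 2 + u
R(v) = -29 (R(v) = -5 + (4*2)*(-3) = -5 + 8*(-3) = -5 - 24 = -29)
R(-114)*(122 + 270) = -29*(122 + 270) = -29*392 = -11368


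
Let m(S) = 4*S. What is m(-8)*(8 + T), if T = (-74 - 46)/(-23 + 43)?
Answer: -64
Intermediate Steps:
T = -6 (T = -120/20 = -120*1/20 = -6)
m(-8)*(8 + T) = (4*(-8))*(8 - 6) = -32*2 = -64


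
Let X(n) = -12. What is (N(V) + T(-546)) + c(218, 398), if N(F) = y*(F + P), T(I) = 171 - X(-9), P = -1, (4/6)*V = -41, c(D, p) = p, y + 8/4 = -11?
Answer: 2787/2 ≈ 1393.5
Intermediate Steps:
y = -13 (y = -2 - 11 = -13)
V = -123/2 (V = (3/2)*(-41) = -123/2 ≈ -61.500)
T(I) = 183 (T(I) = 171 - 1*(-12) = 171 + 12 = 183)
N(F) = 13 - 13*F (N(F) = -13*(F - 1) = -13*(-1 + F) = 13 - 13*F)
(N(V) + T(-546)) + c(218, 398) = ((13 - 13*(-123/2)) + 183) + 398 = ((13 + 1599/2) + 183) + 398 = (1625/2 + 183) + 398 = 1991/2 + 398 = 2787/2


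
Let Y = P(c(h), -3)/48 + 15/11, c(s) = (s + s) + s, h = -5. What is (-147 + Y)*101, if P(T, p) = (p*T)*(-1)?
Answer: -2605497/176 ≈ -14804.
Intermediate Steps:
c(s) = 3*s (c(s) = 2*s + s = 3*s)
P(T, p) = -T*p (P(T, p) = (T*p)*(-1) = -T*p)
Y = 75/176 (Y = -1*3*(-5)*(-3)/48 + 15/11 = -1*(-15)*(-3)*(1/48) + 15*(1/11) = -45*1/48 + 15/11 = -15/16 + 15/11 = 75/176 ≈ 0.42614)
(-147 + Y)*101 = (-147 + 75/176)*101 = -25797/176*101 = -2605497/176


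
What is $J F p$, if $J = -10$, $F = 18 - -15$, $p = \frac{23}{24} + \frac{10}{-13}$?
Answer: $- \frac{3245}{52} \approx -62.404$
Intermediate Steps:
$p = \frac{59}{312}$ ($p = 23 \cdot \frac{1}{24} + 10 \left(- \frac{1}{13}\right) = \frac{23}{24} - \frac{10}{13} = \frac{59}{312} \approx 0.1891$)
$F = 33$ ($F = 18 + 15 = 33$)
$J F p = \left(-10\right) 33 \cdot \frac{59}{312} = \left(-330\right) \frac{59}{312} = - \frac{3245}{52}$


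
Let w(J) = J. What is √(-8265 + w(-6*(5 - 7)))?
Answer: 3*I*√917 ≈ 90.846*I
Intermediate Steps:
√(-8265 + w(-6*(5 - 7))) = √(-8265 - 6*(5 - 7)) = √(-8265 - 6*(-2)) = √(-8265 + 12) = √(-8253) = 3*I*√917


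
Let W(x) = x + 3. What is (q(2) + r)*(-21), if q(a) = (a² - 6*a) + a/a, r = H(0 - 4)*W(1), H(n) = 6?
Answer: -357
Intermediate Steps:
W(x) = 3 + x
r = 24 (r = 6*(3 + 1) = 6*4 = 24)
q(a) = 1 + a² - 6*a (q(a) = (a² - 6*a) + 1 = 1 + a² - 6*a)
(q(2) + r)*(-21) = ((1 + 2² - 6*2) + 24)*(-21) = ((1 + 4 - 12) + 24)*(-21) = (-7 + 24)*(-21) = 17*(-21) = -357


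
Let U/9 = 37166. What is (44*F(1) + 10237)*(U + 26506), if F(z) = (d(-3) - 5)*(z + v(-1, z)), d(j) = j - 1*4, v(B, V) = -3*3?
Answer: 5220421000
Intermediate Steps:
v(B, V) = -9
d(j) = -4 + j (d(j) = j - 4 = -4 + j)
U = 334494 (U = 9*37166 = 334494)
F(z) = 108 - 12*z (F(z) = ((-4 - 3) - 5)*(z - 9) = (-7 - 5)*(-9 + z) = -12*(-9 + z) = 108 - 12*z)
(44*F(1) + 10237)*(U + 26506) = (44*(108 - 12*1) + 10237)*(334494 + 26506) = (44*(108 - 12) + 10237)*361000 = (44*96 + 10237)*361000 = (4224 + 10237)*361000 = 14461*361000 = 5220421000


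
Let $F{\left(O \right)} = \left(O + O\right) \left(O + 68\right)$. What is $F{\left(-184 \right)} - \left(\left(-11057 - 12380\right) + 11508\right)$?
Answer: $54617$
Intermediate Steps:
$F{\left(O \right)} = 2 O \left(68 + O\right)$
$F{\left(-184 \right)} - \left(\left(-11057 - 12380\right) + 11508\right) = 2 \left(-184\right) \left(68 - 184\right) - \left(\left(-11057 - 12380\right) + 11508\right) = 2 \left(-184\right) \left(-116\right) - \left(-23437 + 11508\right) = 42688 - -11929 = 42688 + 11929 = 54617$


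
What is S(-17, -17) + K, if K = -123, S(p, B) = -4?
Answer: -127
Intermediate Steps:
S(-17, -17) + K = -4 - 123 = -127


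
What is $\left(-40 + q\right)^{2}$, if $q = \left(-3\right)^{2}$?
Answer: $961$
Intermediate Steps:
$q = 9$
$\left(-40 + q\right)^{2} = \left(-40 + 9\right)^{2} = \left(-31\right)^{2} = 961$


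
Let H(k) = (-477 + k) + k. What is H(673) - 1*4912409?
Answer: -4911540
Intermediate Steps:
H(k) = -477 + 2*k
H(673) - 1*4912409 = (-477 + 2*673) - 1*4912409 = (-477 + 1346) - 4912409 = 869 - 4912409 = -4911540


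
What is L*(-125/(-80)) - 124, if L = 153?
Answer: 1841/16 ≈ 115.06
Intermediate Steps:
L*(-125/(-80)) - 124 = 153*(-125/(-80)) - 124 = 153*(-125*(-1/80)) - 124 = 153*(25/16) - 124 = 3825/16 - 124 = 1841/16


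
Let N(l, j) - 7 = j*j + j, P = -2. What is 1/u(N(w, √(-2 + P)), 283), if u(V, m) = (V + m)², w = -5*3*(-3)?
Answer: 1278/104550625 - 143*I/836405000 ≈ 1.2224e-5 - 1.7097e-7*I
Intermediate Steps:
w = 45 (w = -15*(-3) = 45)
N(l, j) = 7 + j + j² (N(l, j) = 7 + (j*j + j) = 7 + (j² + j) = 7 + (j + j²) = 7 + j + j²)
1/u(N(w, √(-2 + P)), 283) = 1/(((7 + √(-2 - 2) + (√(-2 - 2))²) + 283)²) = 1/(((7 + √(-4) + (√(-4))²) + 283)²) = 1/(((7 + 2*I + (2*I)²) + 283)²) = 1/(((7 + 2*I - 4) + 283)²) = 1/(((3 + 2*I) + 283)²) = 1/((286 + 2*I)²) = (286 + 2*I)⁻²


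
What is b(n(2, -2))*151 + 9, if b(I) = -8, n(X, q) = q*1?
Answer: -1199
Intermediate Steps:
n(X, q) = q
b(n(2, -2))*151 + 9 = -8*151 + 9 = -1208 + 9 = -1199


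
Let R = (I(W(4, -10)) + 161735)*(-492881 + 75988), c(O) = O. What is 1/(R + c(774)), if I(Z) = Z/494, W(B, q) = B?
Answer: -247/16654269413293 ≈ -1.4831e-11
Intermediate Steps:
I(Z) = Z/494 (I(Z) = Z*(1/494) = Z/494)
R = -16654269604471/247 (R = ((1/494)*4 + 161735)*(-492881 + 75988) = (2/247 + 161735)*(-416893) = (39948547/247)*(-416893) = -16654269604471/247 ≈ -6.7426e+10)
1/(R + c(774)) = 1/(-16654269604471/247 + 774) = 1/(-16654269413293/247) = -247/16654269413293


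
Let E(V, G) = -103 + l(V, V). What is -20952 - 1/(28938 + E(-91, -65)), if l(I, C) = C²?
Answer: -777654433/37116 ≈ -20952.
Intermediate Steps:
E(V, G) = -103 + V²
-20952 - 1/(28938 + E(-91, -65)) = -20952 - 1/(28938 + (-103 + (-91)²)) = -20952 - 1/(28938 + (-103 + 8281)) = -20952 - 1/(28938 + 8178) = -20952 - 1/37116 = -777654433/37116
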